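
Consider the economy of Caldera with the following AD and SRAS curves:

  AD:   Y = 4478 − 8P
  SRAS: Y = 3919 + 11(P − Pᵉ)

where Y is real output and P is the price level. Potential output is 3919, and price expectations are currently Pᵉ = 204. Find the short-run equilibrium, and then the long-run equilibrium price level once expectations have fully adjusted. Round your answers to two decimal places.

Short run: with Pᵉ = 204, SRAS is Y = 1675 + 11P. Setting AD = SRAS gives 2803 = 19P, so P = 147.53 and Y = 4478 − 8P = 3297.79.
Output 3297.79 is below potential 3919, so over time expected prices fall and SRAS shifts right until Y returns to 3919.
Long run: Y = 3919 on the AD curve gives 3919 = 4478 − 8P, so P = 69.88.

Short run: P = 147.53, Y = 3297.79. Long run: P = 69.88.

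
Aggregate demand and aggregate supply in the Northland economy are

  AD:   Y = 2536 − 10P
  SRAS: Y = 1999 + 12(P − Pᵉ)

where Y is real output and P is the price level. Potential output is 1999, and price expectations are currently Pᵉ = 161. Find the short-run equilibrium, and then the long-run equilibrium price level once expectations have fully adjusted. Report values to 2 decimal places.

Short run: with Pᵉ = 161, SRAS is Y = 67 + 12P. Setting AD = SRAS gives 2469 = 22P, so P = 112.23 and Y = 2536 − 10P = 1413.73.
Output 1413.73 is below potential 1999, so over time expected prices fall and SRAS shifts right until Y returns to 1999.
Long run: Y = 1999 on the AD curve gives 1999 = 2536 − 10P, so P = 53.70.

Short run: P = 112.23, Y = 1413.73. Long run: P = 53.70.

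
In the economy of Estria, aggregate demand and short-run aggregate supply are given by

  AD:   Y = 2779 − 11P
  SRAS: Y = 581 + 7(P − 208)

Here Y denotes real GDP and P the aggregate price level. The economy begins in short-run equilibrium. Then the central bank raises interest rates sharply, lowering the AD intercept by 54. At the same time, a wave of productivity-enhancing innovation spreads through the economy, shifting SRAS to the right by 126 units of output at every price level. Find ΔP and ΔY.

After both shocks: AD is Y = 2725 − 11P and SRAS is Y = 7P − 749.
Setting them equal: 3474 = 18P, so P = 193.
Y = 2725 − 11·193 = 602.
Initially P = 203, Y = 546, so ΔP = -10 and ΔY = +56.

ΔP = -10, ΔY = +56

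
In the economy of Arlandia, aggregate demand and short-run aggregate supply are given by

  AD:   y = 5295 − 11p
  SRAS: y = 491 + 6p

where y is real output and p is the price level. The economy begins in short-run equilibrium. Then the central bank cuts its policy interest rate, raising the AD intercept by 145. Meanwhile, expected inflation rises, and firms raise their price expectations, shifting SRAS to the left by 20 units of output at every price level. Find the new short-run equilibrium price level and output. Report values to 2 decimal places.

After both shocks: AD is y = 5440 − 11p and SRAS is y = 471 + 6p.
Setting them equal: 4969 = 17p, so p = 292.29.
Substituting into AD, y = 2224.76.

p = 292.29, y = 2224.76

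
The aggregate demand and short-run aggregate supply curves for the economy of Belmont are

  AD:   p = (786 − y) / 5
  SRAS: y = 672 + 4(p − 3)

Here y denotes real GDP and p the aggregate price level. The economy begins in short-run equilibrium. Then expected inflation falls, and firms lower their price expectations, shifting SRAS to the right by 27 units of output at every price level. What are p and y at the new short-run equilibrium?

p = 11, y = 731

This is a positive supply shock: SRAS shifts right.
New SRAS: y = 687 + 4p.
Set AD = SRAS: 786 − 5p = 687 + 4p, so 99 = 9p and p = 11.
y = 786 − 5·11 = 731.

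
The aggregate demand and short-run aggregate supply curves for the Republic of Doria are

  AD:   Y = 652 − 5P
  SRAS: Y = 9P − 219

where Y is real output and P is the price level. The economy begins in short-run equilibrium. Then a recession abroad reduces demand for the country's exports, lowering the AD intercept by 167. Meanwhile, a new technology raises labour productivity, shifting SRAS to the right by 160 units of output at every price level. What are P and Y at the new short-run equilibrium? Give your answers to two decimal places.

P = 38.86, Y = 290.71

After both shocks: AD is Y = 485 − 5P and SRAS is Y = 9P − 59.
Setting them equal: 544 = 14P, so P = 38.86.
Substituting into AD, Y = 290.71.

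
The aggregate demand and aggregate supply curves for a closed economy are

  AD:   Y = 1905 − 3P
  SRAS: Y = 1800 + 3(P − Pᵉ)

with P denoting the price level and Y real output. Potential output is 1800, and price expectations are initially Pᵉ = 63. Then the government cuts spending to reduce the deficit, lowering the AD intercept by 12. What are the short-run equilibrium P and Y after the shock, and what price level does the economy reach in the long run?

Short run: P = 47, Y = 1752. Long run: P = 31.

AD shifts left: new AD is Y = 1893 − 3P. With Pᵉ = 63, SRAS is Y = 1611 + 3P.
Short run: 1893 − 3P = 1611 + 3P gives 282 = 6P, so P = 47 and Y = 1893 − 3·47 = 1752.
Y = 1752 is below potential 1800; expectations adjust and SRAS shifts right until Y = 1800.
Long run: on the new AD curve, 1800 = 1893 − 3P gives P = 31.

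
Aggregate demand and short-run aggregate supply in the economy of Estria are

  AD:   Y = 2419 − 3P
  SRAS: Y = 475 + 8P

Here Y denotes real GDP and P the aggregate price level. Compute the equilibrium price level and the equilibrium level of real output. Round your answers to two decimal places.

Set AD = SRAS: 2419 − 3P = 475 + 8P, so 1944 = 11P and P = 176.73.
Substituting into AD, Y = 2419 − 3P = 1888.82.

P = 176.73, Y = 1888.82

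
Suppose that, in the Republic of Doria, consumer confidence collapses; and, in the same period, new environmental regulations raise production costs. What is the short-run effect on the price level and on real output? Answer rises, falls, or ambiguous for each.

Price level: ambiguous; output: falls

The first event is a negative demand shock: AD shifts left, which by itself pushes P down and Y down.
The second is an adverse supply shock: SRAS shifts left, which by itself pushes P up and Y down.
The two shocks push P in opposite directions, so the effect on P is ambiguous. Both shocks push Y down, so Y falls.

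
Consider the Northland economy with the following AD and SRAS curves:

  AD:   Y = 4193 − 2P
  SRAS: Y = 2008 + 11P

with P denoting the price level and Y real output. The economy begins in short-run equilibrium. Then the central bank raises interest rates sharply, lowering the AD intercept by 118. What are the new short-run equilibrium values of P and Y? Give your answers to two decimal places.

This is a negative demand shock: AD shifts left.
New AD: Y = 4075 − 2P.
Set AD = SRAS: 4075 − 2P = 2008 + 11P, so 2067 = 13P and P = 159.00.
Substituting into AD, Y = 3757.00.

P = 159.00, Y = 3757.00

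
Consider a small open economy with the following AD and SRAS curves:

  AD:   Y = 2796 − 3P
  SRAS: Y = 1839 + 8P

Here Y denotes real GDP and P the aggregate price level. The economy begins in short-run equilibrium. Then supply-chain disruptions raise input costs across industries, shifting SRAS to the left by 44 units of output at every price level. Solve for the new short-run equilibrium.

P = 91, Y = 2523

This is a negative supply shock: SRAS shifts left.
New SRAS: Y = 1795 + 8P.
Set AD = SRAS: 2796 − 3P = 1795 + 8P, so 1001 = 11P and P = 91.
Y = 2796 − 3·91 = 2523.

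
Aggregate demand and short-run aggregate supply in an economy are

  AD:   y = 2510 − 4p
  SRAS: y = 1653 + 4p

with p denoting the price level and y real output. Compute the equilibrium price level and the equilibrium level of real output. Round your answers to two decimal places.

p = 107.13, y = 2081.50

Set AD = SRAS: 2510 − 4p = 1653 + 4p, so 857 = 8p and p = 107.13.
Substituting into AD, y = 2510 − 4p = 2081.50.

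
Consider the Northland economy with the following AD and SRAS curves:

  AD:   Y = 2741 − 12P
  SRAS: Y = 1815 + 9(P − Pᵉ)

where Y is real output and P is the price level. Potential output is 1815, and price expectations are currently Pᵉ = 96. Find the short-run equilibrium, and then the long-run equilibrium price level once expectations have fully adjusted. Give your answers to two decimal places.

Short run: with Pᵉ = 96, SRAS is Y = 951 + 9P. Setting AD = SRAS gives 1790 = 21P, so P = 85.24 and Y = 2741 − 12P = 1718.14.
Output 1718.14 is below potential 1815, so over time expected prices fall and SRAS shifts right until Y returns to 1815.
Long run: Y = 1815 on the AD curve gives 1815 = 2741 − 12P, so P = 77.17.

Short run: P = 85.24, Y = 1718.14. Long run: P = 77.17.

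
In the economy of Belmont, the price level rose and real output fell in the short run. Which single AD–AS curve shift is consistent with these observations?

P rose and Y fell. An AD shift moves P and Y in the same direction; an SRAS shift moves them in opposite directions.
Here P and Y moved in opposite directions, so the SRAS curve shifted.
Since Y fell, SRAS shifted left.

SRAS shifted left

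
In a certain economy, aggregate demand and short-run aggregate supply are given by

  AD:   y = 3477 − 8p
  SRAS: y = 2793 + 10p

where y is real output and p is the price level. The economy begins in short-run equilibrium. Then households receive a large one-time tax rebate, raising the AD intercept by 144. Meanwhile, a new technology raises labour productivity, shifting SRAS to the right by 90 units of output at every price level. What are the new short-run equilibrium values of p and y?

After both shocks: AD is y = 3621 − 8p and SRAS is y = 2883 + 10p.
Setting them equal: 738 = 18p, so p = 41.
y = 3621 − 8·41 = 3293.

p = 41, y = 3293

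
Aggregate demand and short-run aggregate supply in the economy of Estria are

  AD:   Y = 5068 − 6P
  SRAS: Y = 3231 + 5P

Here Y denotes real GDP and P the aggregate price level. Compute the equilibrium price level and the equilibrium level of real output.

P = 167, Y = 4066

Set AD = SRAS: 5068 − 6P = 3231 + 5P, so 1837 = 11P and P = 167.
Then Y = 5068 − 6·167 = 4066.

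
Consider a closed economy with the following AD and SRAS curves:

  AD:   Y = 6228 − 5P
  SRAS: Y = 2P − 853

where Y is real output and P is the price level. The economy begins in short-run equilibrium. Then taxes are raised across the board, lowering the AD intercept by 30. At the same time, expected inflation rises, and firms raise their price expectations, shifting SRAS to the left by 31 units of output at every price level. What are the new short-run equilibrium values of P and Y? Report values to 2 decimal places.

P = 1011.71, Y = 1139.43

After both shocks: AD is Y = 6198 − 5P and SRAS is Y = 2P − 884.
Setting them equal: 7082 = 7P, so P = 1011.71.
Substituting into AD, Y = 1139.43.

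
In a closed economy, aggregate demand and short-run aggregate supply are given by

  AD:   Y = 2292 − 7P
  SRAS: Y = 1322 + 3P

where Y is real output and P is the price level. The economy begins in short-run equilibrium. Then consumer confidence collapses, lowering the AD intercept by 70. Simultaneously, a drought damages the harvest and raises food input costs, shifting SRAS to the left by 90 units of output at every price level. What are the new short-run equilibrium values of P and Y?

P = 99, Y = 1529

After both shocks: AD is Y = 2222 − 7P and SRAS is Y = 1232 + 3P.
Setting them equal: 990 = 10P, so P = 99.
Y = 2222 − 7·99 = 1529.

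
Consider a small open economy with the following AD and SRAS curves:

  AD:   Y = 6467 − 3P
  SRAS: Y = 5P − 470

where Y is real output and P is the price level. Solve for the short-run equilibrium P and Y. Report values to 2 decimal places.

Set AD = SRAS: 6467 − 3P = 5P − 470, so 6937 = 8P and P = 867.13.
Substituting into AD, Y = 6467 − 3P = 3865.63.

P = 867.13, Y = 3865.63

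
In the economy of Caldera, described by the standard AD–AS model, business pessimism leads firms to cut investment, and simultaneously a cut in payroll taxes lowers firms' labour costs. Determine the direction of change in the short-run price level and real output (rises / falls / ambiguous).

The first event is a negative demand shock: AD shifts left, which by itself pushes P down and Y down.
The second is a favourable supply shock: SRAS shifts right, which by itself pushes P down and Y up.
Both shocks push P down, so P falls. The two shocks push Y in opposite directions, so the effect on Y is ambiguous.

Price level: falls; output: ambiguous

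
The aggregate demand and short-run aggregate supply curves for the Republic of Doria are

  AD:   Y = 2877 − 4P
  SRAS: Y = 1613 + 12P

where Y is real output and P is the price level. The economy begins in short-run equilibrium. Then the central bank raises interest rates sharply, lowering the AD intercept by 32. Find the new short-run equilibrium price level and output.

P = 77, Y = 2537

This is a negative demand shock: AD shifts left.
New AD: Y = 2845 − 4P.
Set AD = SRAS: 2845 − 4P = 1613 + 12P, so 1232 = 16P and P = 77.
Y = 2845 − 4·77 = 2537.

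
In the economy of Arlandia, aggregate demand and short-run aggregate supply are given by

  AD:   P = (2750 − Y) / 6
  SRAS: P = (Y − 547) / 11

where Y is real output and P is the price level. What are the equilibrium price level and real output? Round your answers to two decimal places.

P = 129.59, Y = 1972.47

Rearrange AD to Y = 2750 − 6P.
Rearrange SRAS to Y = 547 + 11P.
Set AD = SRAS: 2750 − 6P = 547 + 11P, so 2203 = 17P and P = 129.59.
Substituting into AD, Y = 2750 − 6P = 1972.47.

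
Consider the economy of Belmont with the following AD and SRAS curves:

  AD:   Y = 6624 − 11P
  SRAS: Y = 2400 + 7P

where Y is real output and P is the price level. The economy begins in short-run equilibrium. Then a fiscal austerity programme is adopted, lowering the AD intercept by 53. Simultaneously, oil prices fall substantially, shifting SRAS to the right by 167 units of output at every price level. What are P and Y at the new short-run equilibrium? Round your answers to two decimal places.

After both shocks: AD is Y = 6571 − 11P and SRAS is Y = 2567 + 7P.
Setting them equal: 4004 = 18P, so P = 222.44.
Substituting into AD, Y = 4124.11.

P = 222.44, Y = 4124.11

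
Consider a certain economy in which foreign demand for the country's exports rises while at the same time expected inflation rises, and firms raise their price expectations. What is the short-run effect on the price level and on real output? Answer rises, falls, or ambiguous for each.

The first event is a positive demand shock: AD shifts right, which by itself pushes P up and Y up.
The second is an adverse supply shock: SRAS shifts left, which by itself pushes P up and Y down.
Both shocks push P up, so P rises. The two shocks push Y in opposite directions, so the effect on Y is ambiguous.

Price level: rises; output: ambiguous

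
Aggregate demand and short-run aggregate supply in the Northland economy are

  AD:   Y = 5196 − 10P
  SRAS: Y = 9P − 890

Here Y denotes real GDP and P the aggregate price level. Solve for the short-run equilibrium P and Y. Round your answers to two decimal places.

P = 320.32, Y = 1992.84

Set AD = SRAS: 5196 − 10P = 9P − 890, so 6086 = 19P and P = 320.32.
Substituting into AD, Y = 5196 − 10P = 1992.84.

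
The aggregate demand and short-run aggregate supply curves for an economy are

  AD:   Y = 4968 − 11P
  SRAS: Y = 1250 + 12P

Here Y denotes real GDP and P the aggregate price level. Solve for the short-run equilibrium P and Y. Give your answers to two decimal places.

P = 161.65, Y = 3189.83

Set AD = SRAS: 4968 − 11P = 1250 + 12P, so 3718 = 23P and P = 161.65.
Substituting into AD, Y = 4968 − 11P = 3189.83.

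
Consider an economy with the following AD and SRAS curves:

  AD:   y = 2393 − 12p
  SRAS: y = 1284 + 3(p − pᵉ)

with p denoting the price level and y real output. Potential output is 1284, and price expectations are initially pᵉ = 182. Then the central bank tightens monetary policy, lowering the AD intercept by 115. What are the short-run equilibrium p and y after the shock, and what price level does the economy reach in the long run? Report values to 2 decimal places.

AD shifts left: new AD is y = 2278 − 12p. With pᵉ = 182, SRAS is y = 738 + 3p.
Short run: 2278 − 12p = 738 + 3p gives 1540 = 15p, so p = 102.67 and y = 2278 − 12p = 1046.00.
y = 1046.00 is below potential 1284; expectations adjust and SRAS shifts right until y = 1284.
Long run: on the new AD curve, 1284 = 2278 − 12p gives p = 82.83.

Short run: p = 102.67, y = 1046.00. Long run: p = 82.83.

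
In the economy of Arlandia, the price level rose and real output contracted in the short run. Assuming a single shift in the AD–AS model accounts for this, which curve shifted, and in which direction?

SRAS shifted left

P rose and Y fell. An AD shift moves P and Y in the same direction; an SRAS shift moves them in opposite directions.
Here P and Y moved in opposite directions, so the SRAS curve shifted.
Since Y fell, SRAS shifted left.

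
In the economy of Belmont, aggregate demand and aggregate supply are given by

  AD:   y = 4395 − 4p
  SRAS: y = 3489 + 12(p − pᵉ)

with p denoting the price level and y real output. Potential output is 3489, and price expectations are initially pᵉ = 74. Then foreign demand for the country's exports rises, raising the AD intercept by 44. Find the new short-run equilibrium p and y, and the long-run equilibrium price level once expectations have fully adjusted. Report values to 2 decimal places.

Short run: p = 114.88, y = 3979.50. Long run: p = 237.50.

AD shifts right: new AD is y = 4439 − 4p. With pᵉ = 74, SRAS is y = 2601 + 12p.
Short run: 4439 − 4p = 2601 + 12p gives 1838 = 16p, so p = 114.88 and y = 4439 − 4p = 3979.50.
y = 3979.50 is above potential 3489; expectations adjust and SRAS shifts left until y = 3489.
Long run: on the new AD curve, 3489 = 4439 − 4p gives p = 237.50.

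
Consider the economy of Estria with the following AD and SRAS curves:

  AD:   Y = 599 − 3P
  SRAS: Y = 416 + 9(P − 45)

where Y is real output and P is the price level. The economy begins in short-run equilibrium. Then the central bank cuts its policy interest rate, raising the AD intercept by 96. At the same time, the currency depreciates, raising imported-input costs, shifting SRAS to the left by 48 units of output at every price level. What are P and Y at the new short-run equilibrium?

P = 61, Y = 512

After both shocks: AD is Y = 695 − 3P and SRAS is Y = 9P − 37.
Setting them equal: 732 = 12P, so P = 61.
Y = 695 − 3·61 = 512.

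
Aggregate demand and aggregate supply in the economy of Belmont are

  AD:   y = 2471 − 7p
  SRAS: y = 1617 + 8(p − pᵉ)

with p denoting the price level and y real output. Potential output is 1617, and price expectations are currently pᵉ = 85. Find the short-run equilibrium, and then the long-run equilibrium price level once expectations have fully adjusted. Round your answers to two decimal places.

Short run: p = 102.27, y = 1755.13. Long run: p = 122.00.

Short run: with pᵉ = 85, SRAS is y = 937 + 8p. Setting AD = SRAS gives 1534 = 15p, so p = 102.27 and y = 2471 − 7p = 1755.13.
Output 1755.13 is above potential 1617, so over time expected prices rise and SRAS shifts left until y returns to 1617.
Long run: y = 1617 on the AD curve gives 1617 = 2471 − 7p, so p = 122.00.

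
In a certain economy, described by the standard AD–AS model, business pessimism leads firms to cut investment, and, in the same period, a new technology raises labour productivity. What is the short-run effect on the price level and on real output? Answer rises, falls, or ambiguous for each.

The first event is a negative demand shock: AD shifts left, which by itself pushes P down and Y down.
The second is a favourable supply shock: SRAS shifts right, which by itself pushes P down and Y up.
Both shocks push P down, so P falls. The two shocks push Y in opposite directions, so the effect on Y is ambiguous.

Price level: falls; output: ambiguous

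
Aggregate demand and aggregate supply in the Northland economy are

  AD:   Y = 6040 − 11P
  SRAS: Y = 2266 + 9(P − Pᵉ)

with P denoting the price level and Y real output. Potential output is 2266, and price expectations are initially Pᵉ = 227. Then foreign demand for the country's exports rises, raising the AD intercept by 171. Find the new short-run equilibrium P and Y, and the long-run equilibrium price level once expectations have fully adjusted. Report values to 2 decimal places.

Short run: P = 299.40, Y = 2917.60. Long run: P = 358.64.

AD shifts right: new AD is Y = 6211 − 11P. With Pᵉ = 227, SRAS is Y = 223 + 9P.
Short run: 6211 − 11P = 223 + 9P gives 5988 = 20P, so P = 299.40 and Y = 6211 − 11P = 2917.60.
Y = 2917.60 is above potential 2266; expectations adjust and SRAS shifts left until Y = 2266.
Long run: on the new AD curve, 2266 = 6211 − 11P gives P = 358.64.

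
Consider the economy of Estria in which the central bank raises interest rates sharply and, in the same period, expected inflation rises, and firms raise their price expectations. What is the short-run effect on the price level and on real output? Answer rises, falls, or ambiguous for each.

Price level: ambiguous; output: falls

The first event is a negative demand shock: AD shifts left, which by itself pushes P down and Y down.
The second is an adverse supply shock: SRAS shifts left, which by itself pushes P up and Y down.
The two shocks push P in opposite directions, so the effect on P is ambiguous. Both shocks push Y down, so Y falls.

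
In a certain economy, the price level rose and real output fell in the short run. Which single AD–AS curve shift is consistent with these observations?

P rose and Y fell. An AD shift moves P and Y in the same direction; an SRAS shift moves them in opposite directions.
Here P and Y moved in opposite directions, so the SRAS curve shifted.
Since Y fell, SRAS shifted left.

SRAS shifted left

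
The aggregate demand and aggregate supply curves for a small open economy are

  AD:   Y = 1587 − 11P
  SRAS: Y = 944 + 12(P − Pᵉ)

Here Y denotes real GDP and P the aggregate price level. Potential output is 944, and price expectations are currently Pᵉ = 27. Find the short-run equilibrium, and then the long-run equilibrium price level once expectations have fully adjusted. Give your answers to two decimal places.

Short run: with Pᵉ = 27, SRAS is Y = 620 + 12P. Setting AD = SRAS gives 967 = 23P, so P = 42.04 and Y = 1587 − 11P = 1124.52.
Output 1124.52 is above potential 944, so over time expected prices rise and SRAS shifts left until Y returns to 944.
Long run: Y = 944 on the AD curve gives 944 = 1587 − 11P, so P = 58.45.

Short run: P = 42.04, Y = 1124.52. Long run: P = 58.45.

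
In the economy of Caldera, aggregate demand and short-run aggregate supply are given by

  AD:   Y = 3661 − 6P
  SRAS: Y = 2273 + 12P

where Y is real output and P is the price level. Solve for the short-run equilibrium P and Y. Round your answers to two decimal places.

P = 77.11, Y = 3198.33

Set AD = SRAS: 3661 − 6P = 2273 + 12P, so 1388 = 18P and P = 77.11.
Substituting into AD, Y = 3661 − 6P = 3198.33.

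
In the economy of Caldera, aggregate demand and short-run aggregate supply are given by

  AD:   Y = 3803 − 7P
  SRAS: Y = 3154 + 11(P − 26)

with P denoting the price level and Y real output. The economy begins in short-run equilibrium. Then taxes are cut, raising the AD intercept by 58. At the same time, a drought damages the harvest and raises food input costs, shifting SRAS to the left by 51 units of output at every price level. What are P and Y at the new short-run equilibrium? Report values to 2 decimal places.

P = 58.00, Y = 3455.00

After both shocks: AD is Y = 3861 − 7P and SRAS is Y = 2817 + 11P.
Setting them equal: 1044 = 18P, so P = 58.00.
Substituting into AD, Y = 3455.00.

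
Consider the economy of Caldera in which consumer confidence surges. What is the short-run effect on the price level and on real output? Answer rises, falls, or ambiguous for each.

Price level: rises; output: rises

This is a positive demand shock: AD shifts right.
Moving along the upward-sloping SRAS curve, P rises and Y rises.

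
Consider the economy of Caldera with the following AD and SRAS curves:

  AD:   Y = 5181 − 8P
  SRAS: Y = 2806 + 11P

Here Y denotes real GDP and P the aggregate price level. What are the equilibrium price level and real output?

P = 125, Y = 4181

Set AD = SRAS: 5181 − 8P = 2806 + 11P, so 2375 = 19P and P = 125.
Then Y = 5181 − 8·125 = 4181.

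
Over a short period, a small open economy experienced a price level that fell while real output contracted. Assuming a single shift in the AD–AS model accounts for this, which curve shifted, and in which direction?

AD shifted left

P fell and Y fell. An AD shift moves P and Y in the same direction; an SRAS shift moves them in opposite directions.
Here P and Y moved in the same direction, so the AD curve shifted.
Since Y fell, AD shifted left.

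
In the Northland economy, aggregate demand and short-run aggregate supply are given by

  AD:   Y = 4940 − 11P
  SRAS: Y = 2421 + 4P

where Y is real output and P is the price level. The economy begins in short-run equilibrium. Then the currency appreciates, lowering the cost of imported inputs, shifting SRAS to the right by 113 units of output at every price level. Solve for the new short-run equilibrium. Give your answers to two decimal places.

This is a positive supply shock: SRAS shifts right.
New SRAS: Y = 2534 + 4P.
Set AD = SRAS: 4940 − 11P = 2534 + 4P, so 2406 = 15P and P = 160.40.
Substituting into AD, Y = 3175.60.

P = 160.40, Y = 3175.60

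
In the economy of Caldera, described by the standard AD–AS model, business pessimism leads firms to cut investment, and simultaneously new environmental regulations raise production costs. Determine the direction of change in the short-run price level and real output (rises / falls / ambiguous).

The first event is a negative demand shock: AD shifts left, which by itself pushes P down and Y down.
The second is an adverse supply shock: SRAS shifts left, which by itself pushes P up and Y down.
The two shocks push P in opposite directions, so the effect on P is ambiguous. Both shocks push Y down, so Y falls.

Price level: ambiguous; output: falls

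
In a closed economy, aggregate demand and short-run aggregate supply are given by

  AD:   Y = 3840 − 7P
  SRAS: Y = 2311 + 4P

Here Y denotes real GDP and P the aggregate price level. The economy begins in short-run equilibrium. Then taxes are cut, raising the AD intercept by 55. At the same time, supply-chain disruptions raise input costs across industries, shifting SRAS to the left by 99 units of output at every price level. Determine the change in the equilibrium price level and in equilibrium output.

ΔP = +14, ΔY = -43

After both shocks: AD is Y = 3895 − 7P and SRAS is Y = 2212 + 4P.
Setting them equal: 1683 = 11P, so P = 153.
Y = 3895 − 7·153 = 2824.
Initially P = 139, Y = 2867, so ΔP = +14 and ΔY = -43.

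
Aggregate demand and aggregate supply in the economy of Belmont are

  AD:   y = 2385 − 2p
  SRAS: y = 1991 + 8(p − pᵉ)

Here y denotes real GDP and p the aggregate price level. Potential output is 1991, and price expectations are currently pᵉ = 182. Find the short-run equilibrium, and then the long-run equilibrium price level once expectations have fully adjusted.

Short run: with pᵉ = 182, SRAS is y = 535 + 8p. Setting AD = SRAS gives 1850 = 10p, so p = 185 and y = 2385 − 2·185 = 2015.
Output 2015 is above potential 1991, so over time expected prices rise and SRAS shifts left until y returns to 1991.
Long run: y = 1991 on the AD curve gives 1991 = 2385 − 2p, so p = 197.

Short run: p = 185, y = 2015. Long run: p = 197.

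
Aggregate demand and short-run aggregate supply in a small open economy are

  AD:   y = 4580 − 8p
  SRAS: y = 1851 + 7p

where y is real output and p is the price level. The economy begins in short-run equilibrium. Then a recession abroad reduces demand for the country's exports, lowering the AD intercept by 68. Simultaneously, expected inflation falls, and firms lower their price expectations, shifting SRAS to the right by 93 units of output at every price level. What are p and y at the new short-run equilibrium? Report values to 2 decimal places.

p = 171.20, y = 3142.40

After both shocks: AD is y = 4512 − 8p and SRAS is y = 1944 + 7p.
Setting them equal: 2568 = 15p, so p = 171.20.
Substituting into AD, y = 3142.40.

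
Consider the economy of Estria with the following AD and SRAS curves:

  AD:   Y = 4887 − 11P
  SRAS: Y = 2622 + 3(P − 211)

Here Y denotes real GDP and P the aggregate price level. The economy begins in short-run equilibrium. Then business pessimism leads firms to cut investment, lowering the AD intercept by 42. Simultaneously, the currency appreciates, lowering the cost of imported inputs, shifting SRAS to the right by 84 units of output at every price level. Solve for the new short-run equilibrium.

After both shocks: AD is Y = 4845 − 11P and SRAS is Y = 2073 + 3P.
Setting them equal: 2772 = 14P, so P = 198.
Y = 4845 − 11·198 = 2667.

P = 198, Y = 2667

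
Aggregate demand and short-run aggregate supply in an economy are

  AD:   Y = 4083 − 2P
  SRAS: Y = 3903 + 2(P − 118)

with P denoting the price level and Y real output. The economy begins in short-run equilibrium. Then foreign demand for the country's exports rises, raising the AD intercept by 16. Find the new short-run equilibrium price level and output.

This is a positive demand shock: AD shifts right.
New AD: Y = 4099 − 2P.
SRAS can be written Y = 3667 + 2P.
Set AD = SRAS: 4099 − 2P = 3667 + 2P, so 432 = 4P and P = 108.
Y = 4099 − 2·108 = 3883.

P = 108, Y = 3883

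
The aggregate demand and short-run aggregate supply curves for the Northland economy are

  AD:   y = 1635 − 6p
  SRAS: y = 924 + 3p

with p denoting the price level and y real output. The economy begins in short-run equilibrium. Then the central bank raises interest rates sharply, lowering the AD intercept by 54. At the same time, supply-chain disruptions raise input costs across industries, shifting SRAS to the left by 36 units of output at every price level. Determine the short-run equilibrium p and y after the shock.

After both shocks: AD is y = 1581 − 6p and SRAS is y = 888 + 3p.
Setting them equal: 693 = 9p, so p = 77.
y = 1581 − 6·77 = 1119.

p = 77, y = 1119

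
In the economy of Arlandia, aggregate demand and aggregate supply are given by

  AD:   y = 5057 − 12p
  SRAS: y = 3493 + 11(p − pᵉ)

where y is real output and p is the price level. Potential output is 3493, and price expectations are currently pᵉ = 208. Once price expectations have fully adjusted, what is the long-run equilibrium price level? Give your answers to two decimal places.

Short run: with pᵉ = 208, SRAS is y = 1205 + 11p. Setting AD = SRAS gives 3852 = 23p, so p = 167.48 and y = 5057 − 12p = 3047.26.
Output 3047.26 is below potential 3493, so over time expected prices fall and SRAS shifts right until y returns to 3493.
Long run: y = 3493 on the AD curve gives 3493 = 5057 − 12p, so p = 130.33.

Long-run p = 130.33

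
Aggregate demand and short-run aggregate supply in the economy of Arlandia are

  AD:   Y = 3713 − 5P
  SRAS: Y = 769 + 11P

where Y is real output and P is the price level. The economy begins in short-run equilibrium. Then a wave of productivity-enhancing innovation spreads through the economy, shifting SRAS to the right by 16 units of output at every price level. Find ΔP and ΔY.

This is a positive supply shock: SRAS shifts right.
New SRAS: Y = 785 + 11P.
Set AD = SRAS: 3713 − 5P = 785 + 11P, so 2928 = 16P and P = 183.
Y = 3713 − 5·183 = 2798.
Initially P = 184, Y = 2793, so ΔP = -1 and ΔY = +5.

ΔP = -1, ΔY = +5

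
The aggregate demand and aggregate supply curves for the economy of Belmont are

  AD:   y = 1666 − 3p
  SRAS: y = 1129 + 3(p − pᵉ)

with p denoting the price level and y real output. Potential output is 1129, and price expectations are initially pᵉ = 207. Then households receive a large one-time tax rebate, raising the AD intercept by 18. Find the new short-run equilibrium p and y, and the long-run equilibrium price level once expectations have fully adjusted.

Short run: p = 196, y = 1096. Long run: p = 185.

AD shifts right: new AD is y = 1684 − 3p. With pᵉ = 207, SRAS is y = 508 + 3p.
Short run: 1684 − 3p = 508 + 3p gives 1176 = 6p, so p = 196 and y = 1684 − 3·196 = 1096.
y = 1096 is below potential 1129; expectations adjust and SRAS shifts right until y = 1129.
Long run: on the new AD curve, 1129 = 1684 − 3p gives p = 185.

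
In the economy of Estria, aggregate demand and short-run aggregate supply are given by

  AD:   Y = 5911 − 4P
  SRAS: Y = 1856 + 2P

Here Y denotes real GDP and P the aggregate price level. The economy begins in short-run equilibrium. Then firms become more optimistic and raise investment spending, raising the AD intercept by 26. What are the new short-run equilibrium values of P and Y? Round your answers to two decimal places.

This is a positive demand shock: AD shifts right.
New AD: Y = 5937 − 4P.
Set AD = SRAS: 5937 − 4P = 1856 + 2P, so 4081 = 6P and P = 680.17.
Substituting into AD, Y = 3216.33.

P = 680.17, Y = 3216.33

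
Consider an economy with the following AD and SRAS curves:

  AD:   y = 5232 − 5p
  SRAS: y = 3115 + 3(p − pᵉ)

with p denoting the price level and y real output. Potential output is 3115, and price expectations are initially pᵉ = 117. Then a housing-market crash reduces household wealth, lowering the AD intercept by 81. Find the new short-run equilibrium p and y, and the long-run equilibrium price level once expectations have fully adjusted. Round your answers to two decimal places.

Short run: p = 298.38, y = 3659.13. Long run: p = 407.20.

AD shifts left: new AD is y = 5151 − 5p. With pᵉ = 117, SRAS is y = 2764 + 3p.
Short run: 5151 − 5p = 2764 + 3p gives 2387 = 8p, so p = 298.38 and y = 5151 − 5p = 3659.13.
y = 3659.13 is above potential 3115; expectations adjust and SRAS shifts left until y = 3115.
Long run: on the new AD curve, 3115 = 5151 − 5p gives p = 407.20.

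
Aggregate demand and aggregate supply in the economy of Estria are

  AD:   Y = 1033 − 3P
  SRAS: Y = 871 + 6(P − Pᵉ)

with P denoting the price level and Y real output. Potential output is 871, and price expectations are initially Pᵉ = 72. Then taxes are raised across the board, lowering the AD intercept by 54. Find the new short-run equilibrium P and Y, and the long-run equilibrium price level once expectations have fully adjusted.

AD shifts left: new AD is Y = 979 − 3P. With Pᵉ = 72, SRAS is Y = 439 + 6P.
Short run: 979 − 3P = 439 + 6P gives 540 = 9P, so P = 60 and Y = 979 − 3·60 = 799.
Y = 799 is below potential 871; expectations adjust and SRAS shifts right until Y = 871.
Long run: on the new AD curve, 871 = 979 − 3P gives P = 36.

Short run: P = 60, Y = 799. Long run: P = 36.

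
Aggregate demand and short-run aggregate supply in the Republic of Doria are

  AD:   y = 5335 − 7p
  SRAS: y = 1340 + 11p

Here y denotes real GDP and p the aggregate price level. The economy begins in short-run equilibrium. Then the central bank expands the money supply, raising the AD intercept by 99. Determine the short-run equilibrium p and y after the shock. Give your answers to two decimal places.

This is a positive demand shock: AD shifts right.
New AD: y = 5434 − 7p.
Set AD = SRAS: 5434 − 7p = 1340 + 11p, so 4094 = 18p and p = 227.44.
Substituting into AD, y = 3841.89.

p = 227.44, y = 3841.89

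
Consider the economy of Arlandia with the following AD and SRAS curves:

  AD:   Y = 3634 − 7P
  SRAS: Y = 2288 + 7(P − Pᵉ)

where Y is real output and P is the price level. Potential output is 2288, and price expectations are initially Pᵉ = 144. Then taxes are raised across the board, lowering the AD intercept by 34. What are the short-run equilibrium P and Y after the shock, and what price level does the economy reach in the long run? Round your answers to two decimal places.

AD shifts left: new AD is Y = 3600 − 7P. With Pᵉ = 144, SRAS is Y = 1280 + 7P.
Short run: 3600 − 7P = 1280 + 7P gives 2320 = 14P, so P = 165.71 and Y = 3600 − 7P = 2440.00.
Y = 2440.00 is above potential 2288; expectations adjust and SRAS shifts left until Y = 2288.
Long run: on the new AD curve, 2288 = 3600 − 7P gives P = 187.43.

Short run: P = 165.71, Y = 2440.00. Long run: P = 187.43.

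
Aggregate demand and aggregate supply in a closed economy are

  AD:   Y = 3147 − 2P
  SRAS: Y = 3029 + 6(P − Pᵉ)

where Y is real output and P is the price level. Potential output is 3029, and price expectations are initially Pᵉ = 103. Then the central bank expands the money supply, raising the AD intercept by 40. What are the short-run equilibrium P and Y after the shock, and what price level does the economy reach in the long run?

AD shifts right: new AD is Y = 3187 − 2P. With Pᵉ = 103, SRAS is Y = 2411 + 6P.
Short run: 3187 − 2P = 2411 + 6P gives 776 = 8P, so P = 97 and Y = 3187 − 2·97 = 2993.
Y = 2993 is below potential 3029; expectations adjust and SRAS shifts right until Y = 3029.
Long run: on the new AD curve, 3029 = 3187 − 2P gives P = 79.

Short run: P = 97, Y = 2993. Long run: P = 79.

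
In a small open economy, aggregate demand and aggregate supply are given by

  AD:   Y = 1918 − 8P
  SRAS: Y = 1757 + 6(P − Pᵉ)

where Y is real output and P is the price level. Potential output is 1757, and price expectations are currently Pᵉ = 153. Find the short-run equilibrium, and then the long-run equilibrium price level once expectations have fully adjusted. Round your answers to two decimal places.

Short run: with Pᵉ = 153, SRAS is Y = 839 + 6P. Setting AD = SRAS gives 1079 = 14P, so P = 77.07 and Y = 1918 − 8P = 1301.43.
Output 1301.43 is below potential 1757, so over time expected prices fall and SRAS shifts right until Y returns to 1757.
Long run: Y = 1757 on the AD curve gives 1757 = 1918 − 8P, so P = 20.13.

Short run: P = 77.07, Y = 1301.43. Long run: P = 20.13.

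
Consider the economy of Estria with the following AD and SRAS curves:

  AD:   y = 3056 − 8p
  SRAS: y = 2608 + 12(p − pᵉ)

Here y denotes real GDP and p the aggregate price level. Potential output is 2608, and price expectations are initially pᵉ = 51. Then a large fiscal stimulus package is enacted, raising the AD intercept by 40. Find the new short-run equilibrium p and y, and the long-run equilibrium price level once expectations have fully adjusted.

AD shifts right: new AD is y = 3096 − 8p. With pᵉ = 51, SRAS is y = 1996 + 12p.
Short run: 3096 − 8p = 1996 + 12p gives 1100 = 20p, so p = 55 and y = 3096 − 8·55 = 2656.
y = 2656 is above potential 2608; expectations adjust and SRAS shifts left until y = 2608.
Long run: on the new AD curve, 2608 = 3096 − 8p gives p = 61.

Short run: p = 55, y = 2656. Long run: p = 61.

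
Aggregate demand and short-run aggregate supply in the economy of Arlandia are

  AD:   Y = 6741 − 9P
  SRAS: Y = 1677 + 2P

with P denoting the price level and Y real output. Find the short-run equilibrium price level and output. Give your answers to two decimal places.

P = 460.36, Y = 2597.73

Set AD = SRAS: 6741 − 9P = 1677 + 2P, so 5064 = 11P and P = 460.36.
Substituting into AD, Y = 6741 − 9P = 2597.73.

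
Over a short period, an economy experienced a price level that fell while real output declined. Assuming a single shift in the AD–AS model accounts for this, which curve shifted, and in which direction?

P fell and Y fell. An AD shift moves P and Y in the same direction; an SRAS shift moves them in opposite directions.
Here P and Y moved in the same direction, so the AD curve shifted.
Since Y fell, AD shifted left.

AD shifted left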